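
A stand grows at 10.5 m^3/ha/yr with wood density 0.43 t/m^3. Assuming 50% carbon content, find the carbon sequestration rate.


C = 10.5 * 0.43 * 0.5 = 2.2575 ≈ 2.26 t C/ha/yr

2.26 t C/ha/yr


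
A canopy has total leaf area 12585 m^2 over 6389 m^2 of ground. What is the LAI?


LAI = 12585 / 6389 = 1.9698 ≈ 1.97

1.97


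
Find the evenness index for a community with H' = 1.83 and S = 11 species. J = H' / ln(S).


ln(11) = 2.39790
J = H' / ln(S) = 1.83 / 2.39790 = 0.763168 ≈ 0.7632

0.7632


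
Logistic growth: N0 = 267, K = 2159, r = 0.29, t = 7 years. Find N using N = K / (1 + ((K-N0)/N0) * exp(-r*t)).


(K - N0)/N0 = (2159 - 267)/267 = 1892/267 = 7.08614
r*t = 0.29 * 7 = 2.03; exp(-2.03) = 0.131336
7.08614 * 0.131336 = 0.930665
1 + 0.930665 = 1.93067
N = 2159 / 1.93067 = 1118.26 ≈ 1118

1118


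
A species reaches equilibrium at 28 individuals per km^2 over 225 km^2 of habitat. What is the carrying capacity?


K = 28 * 225 = 6300 individuals

6300 individuals


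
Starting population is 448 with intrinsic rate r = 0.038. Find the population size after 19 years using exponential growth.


r*t = 0.038 * 19 = 0.722
exp(0.722) = 2.05855
N = 448 * 2.05855 = 922.230 ≈ 922

922


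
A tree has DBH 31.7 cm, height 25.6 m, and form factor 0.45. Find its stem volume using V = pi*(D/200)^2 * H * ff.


(D/200)^2 = (31.7/200)^2 = 0.1585^2 = 0.02512225
BA = 3.141593 * 0.02512225 = 0.0789239 m^2
V = 0.0789239 * 25.6 * 0.45 = 0.909203 ≈ 0.909 m^3

0.909 m^3


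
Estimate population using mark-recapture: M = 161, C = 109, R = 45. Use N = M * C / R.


N = M * C / R = 161 * 109 / 45 = 17549 / 45 = 389.98 ≈ 390

390 individuals


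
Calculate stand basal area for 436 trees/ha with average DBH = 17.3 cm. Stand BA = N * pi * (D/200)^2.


(D/200)^2 = (17.3/200)^2 = 0.0865^2 = 0.00748225
Individual BA = 3.141593 * 0.00748225 = 0.0235062 m^2
Stand BA = 436 * 0.0235062 = 10.2487 ≈ 10.25 m^2/ha

10.25 m^2/ha


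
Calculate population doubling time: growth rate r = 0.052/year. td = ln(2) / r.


td = ln(2) / 0.052 = 0.693147 / 0.052 = 13.3298 ≈ 13.3 years

13.3 years


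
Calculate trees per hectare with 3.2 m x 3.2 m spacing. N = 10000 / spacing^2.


N = 10000 / 3.2^2 = 10000 / 10.24 = 976.563 ≈ 977 trees/ha

977 trees/ha


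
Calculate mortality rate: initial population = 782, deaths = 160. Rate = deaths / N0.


Mortality rate = 160 / 782 = 0.204604 ≈ 0.2046

0.2046


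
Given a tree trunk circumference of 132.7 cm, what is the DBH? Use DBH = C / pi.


DBH = C / pi = 132.7 / 3.141593 = 42.2397 ≈ 42.24 cm

42.24 cm


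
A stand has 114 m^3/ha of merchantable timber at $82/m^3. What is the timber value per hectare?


Value = 114 * 82 = $9348/ha

$9348/ha


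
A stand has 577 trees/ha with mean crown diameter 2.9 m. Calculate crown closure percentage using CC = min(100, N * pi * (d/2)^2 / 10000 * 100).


(d/2)^2 = (2.9/2)^2 = 1.45^2 = 2.1025
Crown area = 3.141593 * 2.1025 = 6.60520 m^2
N * area / 10000 * 100 = 577 * 6.60520 / 10000 * 100 = 38.1120
CC = min(100, 38.1120) = 38.1120 ≈ 38.1%

38.1%


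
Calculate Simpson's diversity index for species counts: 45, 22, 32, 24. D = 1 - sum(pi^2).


Total N = 45 + 22 + 32 + 24 = 123
Per-species terms:
  p = 45/123 = 0.365854; p^2 = 0.365854^2 = 0.133849
  p = 22/123 = 0.178862; p^2 = 0.178862^2 = 0.031992
  p = 32/123 = 0.260163; p^2 = 0.260163^2 = 0.067685
  p = 24/123 = 0.195122; p^2 = 0.195122^2 = 0.038073
sum(p^2) = 0.133849 + 0.031992 + 0.067685 + 0.038073 = 0.271599
D = 1 - 0.271599 = 0.728401 ≈ 0.7284

0.7284


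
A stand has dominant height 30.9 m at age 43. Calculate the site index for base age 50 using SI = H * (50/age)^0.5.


50/43 = 1.16279
(1.16279)^0.5 = 1.07833
SI = 30.9 * 1.07833 = 33.3204 ≈ 33.3 m

33.3 m


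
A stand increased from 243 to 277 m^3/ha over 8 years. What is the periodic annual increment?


PAI = (V2 - V1) / period = (277 - 243) / 8 = 34 / 8 = 4.25 m^3/ha/yr

4.25 m^3/ha/yr


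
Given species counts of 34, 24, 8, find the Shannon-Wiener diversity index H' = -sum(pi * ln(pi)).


Total N = 34 + 24 + 8 = 66
Per-species terms:
  p = 34/66 = 0.515152; ln(p) = -0.663293; p*ln(p) = 0.515152 * (-0.663293) = -0.341697
  p = 24/66 = 0.363636; ln(p) = -1.011602; p*ln(p) = 0.363636 * (-1.011602) = -0.367855
  p = 8/66 = 0.121212; ln(p) = -2.110214; p*ln(p) = 0.121212 * (-2.110214) = -0.255783
sum(p*ln(p)) = (-0.341697) + (-0.367855) + (-0.255783) = -0.965335
H' = -(-0.965335) = 0.965335 ≈ 0.9653

0.9653


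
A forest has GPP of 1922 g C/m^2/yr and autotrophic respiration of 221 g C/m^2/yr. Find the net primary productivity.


NPP = GPP - Ra = 1922 - 221 = 1701 g C/m^2/yr

1701 g C/m^2/yr


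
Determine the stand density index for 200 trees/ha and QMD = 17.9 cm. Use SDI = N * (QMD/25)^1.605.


QMD/25 = 17.9/25 = 0.716
(0.716)^1.605 = exp(1.605 * ln(0.716)) = exp(1.605 * (-0.334075)) = exp(-0.536190) = 0.584973
SDI = 200 * 0.584973 = 116.995 ≈ 117

117


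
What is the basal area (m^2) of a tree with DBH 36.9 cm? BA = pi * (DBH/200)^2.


D/200 = 36.9/200 = 0.1845 m
(D/200)^2 = 0.1845^2 = 0.03404025
BA = 3.141593 * 0.03404025 = 0.106941 ≈ 0.1069 m^2

0.1069 m^2


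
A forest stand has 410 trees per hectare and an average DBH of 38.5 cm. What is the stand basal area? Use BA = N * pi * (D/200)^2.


(D/200)^2 = (38.5/200)^2 = 0.1925^2 = 0.03705625
Individual BA = 3.141593 * 0.03705625 = 0.116416 m^2
Stand BA = 410 * 0.116416 = 47.7306 ≈ 47.73 m^2/ha

47.73 m^2/ha


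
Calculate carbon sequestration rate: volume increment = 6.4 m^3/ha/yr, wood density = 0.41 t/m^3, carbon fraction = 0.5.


C = 6.4 * 0.41 * 0.5 = 1.312 ≈ 1.31 t C/ha/yr

1.31 t C/ha/yr


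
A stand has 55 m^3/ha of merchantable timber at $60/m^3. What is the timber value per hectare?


Value = 55 * 60 = $3300/ha

$3300/ha


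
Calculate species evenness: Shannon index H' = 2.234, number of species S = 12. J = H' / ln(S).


ln(12) = 2.48491
J = H' / ln(S) = 2.234 / 2.48491 = 0.899027 ≈ 0.8990

0.8990


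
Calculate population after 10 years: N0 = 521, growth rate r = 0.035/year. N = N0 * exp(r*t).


r*t = 0.035 * 10 = 0.35
exp(0.35) = 1.41907
N = 521 * 1.41907 = 739.335 ≈ 739

739


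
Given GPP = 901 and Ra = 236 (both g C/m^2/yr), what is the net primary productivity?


NPP = GPP - Ra = 901 - 236 = 665 g C/m^2/yr

665 g C/m^2/yr


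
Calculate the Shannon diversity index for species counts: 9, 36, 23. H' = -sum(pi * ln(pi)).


Total N = 9 + 36 + 23 = 68
Per-species terms:
  p = 9/68 = 0.132353; ln(p) = -2.022283; p*ln(p) = 0.132353 * (-2.022283) = -0.267655
  p = 36/68 = 0.529412; ln(p) = -0.635988; p*ln(p) = 0.529412 * (-0.635988) = -0.336700
  p = 23/68 = 0.338235; ln(p) = -1.084014; p*ln(p) = 0.338235 * (-1.084014) = -0.366651
sum(p*ln(p)) = (-0.267655) + (-0.336700) + (-0.366651) = -0.971006
H' = -(-0.971006) = 0.971006 ≈ 0.9710

0.9710


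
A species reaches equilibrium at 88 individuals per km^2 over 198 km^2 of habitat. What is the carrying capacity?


K = 88 * 198 = 17424 individuals

17424 individuals


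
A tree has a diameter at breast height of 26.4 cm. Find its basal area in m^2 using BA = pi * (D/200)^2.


D/200 = 26.4/200 = 0.132 m
(D/200)^2 = 0.132^2 = 0.017424
BA = 3.141593 * 0.017424 = 0.0547391 ≈ 0.0547 m^2

0.0547 m^2


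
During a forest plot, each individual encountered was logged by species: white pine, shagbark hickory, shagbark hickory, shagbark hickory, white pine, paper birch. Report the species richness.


Total individuals logged = 6
Distinct species (count of individuals): white pine (2), shagbark hickory (3), paper birch (1)
Species richness = number of distinct species = 3

3


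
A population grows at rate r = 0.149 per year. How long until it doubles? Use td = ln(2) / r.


td = ln(2) / 0.149 = 0.693147 / 0.149 = 4.65199 ≈ 4.7 years

4.7 years


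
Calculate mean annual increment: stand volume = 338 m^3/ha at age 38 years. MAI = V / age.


MAI = 338 / 38 = 8.8947 ≈ 8.89 m^3/ha/yr

8.89 m^3/ha/yr


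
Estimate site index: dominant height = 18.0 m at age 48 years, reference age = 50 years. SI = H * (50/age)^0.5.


50/48 = 1.04167
(1.04167)^0.5 = 1.02062
SI = 18.0 * 1.02062 = 18.3712 ≈ 18.4 m

18.4 m


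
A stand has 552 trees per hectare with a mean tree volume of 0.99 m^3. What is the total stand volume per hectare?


V_stand = 552 * 0.99 = 546.48 ≈ 546.5 m^3/ha

546.5 m^3/ha


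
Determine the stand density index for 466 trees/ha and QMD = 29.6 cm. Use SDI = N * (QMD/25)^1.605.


QMD/25 = 29.6/25 = 1.184
(1.184)^1.605 = exp(1.605 * ln(1.184)) = exp(1.605 * 0.168899) = exp(0.271083) = 1.31138
SDI = 466 * 1.31138 = 611.103 ≈ 611

611


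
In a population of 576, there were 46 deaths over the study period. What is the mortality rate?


Mortality rate = 46 / 576 = 0.079861 ≈ 0.0799

0.0799


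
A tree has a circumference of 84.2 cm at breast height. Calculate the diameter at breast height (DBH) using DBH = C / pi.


DBH = C / pi = 84.2 / 3.141593 = 26.8017 ≈ 26.80 cm

26.80 cm


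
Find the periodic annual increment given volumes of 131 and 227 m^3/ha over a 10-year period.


PAI = (V2 - V1) / period = (227 - 131) / 10 = 96 / 10 = 9.60 m^3/ha/yr

9.60 m^3/ha/yr


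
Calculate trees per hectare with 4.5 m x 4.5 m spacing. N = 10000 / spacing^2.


N = 10000 / 4.5^2 = 10000 / 20.25 = 493.827 ≈ 494 trees/ha

494 trees/ha


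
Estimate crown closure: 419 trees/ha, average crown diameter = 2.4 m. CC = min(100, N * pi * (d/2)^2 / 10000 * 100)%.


(d/2)^2 = (2.4/2)^2 = 1.2^2 = 1.44
Crown area = 3.141593 * 1.44 = 4.52389 m^2
N * area / 10000 * 100 = 419 * 4.52389 / 10000 * 100 = 18.9551
CC = min(100, 18.9551) = 18.9551 ≈ 19.0%

19.0%


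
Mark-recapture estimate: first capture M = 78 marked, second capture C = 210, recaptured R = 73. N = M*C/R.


N = M * C / R = 78 * 210 / 73 = 16380 / 73 = 224.38 ≈ 224

224 individuals


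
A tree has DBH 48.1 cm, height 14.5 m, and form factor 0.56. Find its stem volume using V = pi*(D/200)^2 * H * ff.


(D/200)^2 = (48.1/200)^2 = 0.2405^2 = 0.05784025
BA = 3.141593 * 0.05784025 = 0.181711 m^2
V = 0.181711 * 14.5 * 0.56 = 1.47549 ≈ 1.475 m^3

1.475 m^3


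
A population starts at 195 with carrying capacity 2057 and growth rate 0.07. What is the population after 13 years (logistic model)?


(K - N0)/N0 = (2057 - 195)/195 = 1862/195 = 9.54872
r*t = 0.07 * 13 = 0.91; exp(-0.91) = 0.402524
9.54872 * 0.402524 = 3.84359
1 + 3.84359 = 4.84359
N = 2057 / 4.84359 = 424.685 ≈ 425

425


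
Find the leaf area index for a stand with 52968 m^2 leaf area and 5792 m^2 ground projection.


LAI = 52968 / 5792 = 9.1450 ≈ 9.15

9.15


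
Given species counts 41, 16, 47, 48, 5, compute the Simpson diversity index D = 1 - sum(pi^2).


Total N = 41 + 16 + 47 + 48 + 5 = 157
Per-species terms:
  p = 41/157 = 0.261146; p^2 = 0.261146^2 = 0.068197
  p = 16/157 = 0.101911; p^2 = 0.101911^2 = 0.010386
  p = 47/157 = 0.299363; p^2 = 0.299363^2 = 0.089618
  p = 48/157 = 0.305732; p^2 = 0.305732^2 = 0.093472
  p = 5/157 = 0.031847; p^2 = 0.031847^2 = 0.001014
sum(p^2) = 0.068197 + 0.010386 + 0.089618 + 0.093472 + 0.001014 = 0.262687
D = 1 - 0.262687 = 0.737313 ≈ 0.7373

0.7373


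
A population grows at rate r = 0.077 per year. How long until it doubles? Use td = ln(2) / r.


td = ln(2) / 0.077 = 0.693147 / 0.077 = 9.00191 ≈ 9.0 years

9.0 years


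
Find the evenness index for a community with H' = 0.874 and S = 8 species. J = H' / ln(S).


ln(8) = 2.07944
J = H' / ln(S) = 0.874 / 2.07944 = 0.420305 ≈ 0.4203

0.4203


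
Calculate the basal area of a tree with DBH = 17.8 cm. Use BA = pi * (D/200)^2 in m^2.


D/200 = 17.8/200 = 0.089 m
(D/200)^2 = 0.089^2 = 0.007921
BA = 3.141593 * 0.007921 = 0.0248846 ≈ 0.0249 m^2

0.0249 m^2


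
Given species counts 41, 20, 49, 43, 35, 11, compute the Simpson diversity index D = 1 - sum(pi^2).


Total N = 41 + 20 + 49 + 43 + 35 + 11 = 199
Per-species terms:
  p = 41/199 = 0.206030; p^2 = 0.206030^2 = 0.042448
  p = 20/199 = 0.100503; p^2 = 0.100503^2 = 0.010101
  p = 49/199 = 0.246231; p^2 = 0.246231^2 = 0.060630
  p = 43/199 = 0.216080; p^2 = 0.216080^2 = 0.046691
  p = 35/199 = 0.175879; p^2 = 0.175879^2 = 0.030933
  p = 11/199 = 0.055276; p^2 = 0.055276^2 = 0.003055
sum(p^2) = 0.042448 + 0.010101 + 0.060630 + 0.046691 + 0.030933 + 0.003055 = 0.193858
D = 1 - 0.193858 = 0.806142 ≈ 0.8061

0.8061


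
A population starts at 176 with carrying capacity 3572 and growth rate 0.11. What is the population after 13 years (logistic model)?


(K - N0)/N0 = (3572 - 176)/176 = 3396/176 = 19.2955
r*t = 0.11 * 13 = 1.43; exp(-1.43) = 0.239309
19.2955 * 0.239309 = 4.61759
1 + 4.61759 = 5.61759
N = 3572 / 5.61759 = 635.860 ≈ 636

636


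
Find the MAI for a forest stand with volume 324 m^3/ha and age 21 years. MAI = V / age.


MAI = 324 / 21 = 15.4286 ≈ 15.43 m^3/ha/yr

15.43 m^3/ha/yr


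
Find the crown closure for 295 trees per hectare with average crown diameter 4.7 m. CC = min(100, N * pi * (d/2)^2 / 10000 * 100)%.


(d/2)^2 = (4.7/2)^2 = 2.35^2 = 5.5225
Crown area = 3.141593 * 5.5225 = 17.3494 m^2
N * area / 10000 * 100 = 295 * 17.3494 / 10000 * 100 = 51.1807
CC = min(100, 51.1807) = 51.1807 ≈ 51.2%

51.2%


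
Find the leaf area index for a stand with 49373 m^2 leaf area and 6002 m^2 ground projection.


LAI = 49373 / 6002 = 8.2261 ≈ 8.23

8.23


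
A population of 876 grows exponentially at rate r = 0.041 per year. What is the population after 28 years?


r*t = 0.041 * 28 = 1.148
exp(1.148) = 3.15188
N = 876 * 3.15188 = 2761.05 ≈ 2761

2761


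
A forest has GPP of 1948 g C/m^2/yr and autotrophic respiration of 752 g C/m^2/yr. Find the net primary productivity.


NPP = GPP - Ra = 1948 - 752 = 1196 g C/m^2/yr

1196 g C/m^2/yr


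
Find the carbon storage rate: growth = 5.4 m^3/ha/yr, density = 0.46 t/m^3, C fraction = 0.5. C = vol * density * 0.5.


C = 5.4 * 0.46 * 0.5 = 1.242 ≈ 1.24 t C/ha/yr

1.24 t C/ha/yr


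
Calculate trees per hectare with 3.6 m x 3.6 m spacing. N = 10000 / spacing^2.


N = 10000 / 3.6^2 = 10000 / 12.96 = 771.605 ≈ 772 trees/ha

772 trees/ha


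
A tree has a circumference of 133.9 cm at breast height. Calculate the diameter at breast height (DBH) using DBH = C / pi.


DBH = C / pi = 133.9 / 3.141593 = 42.6217 ≈ 42.62 cm

42.62 cm


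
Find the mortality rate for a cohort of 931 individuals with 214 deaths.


Mortality rate = 214 / 931 = 0.229860 ≈ 0.2299

0.2299


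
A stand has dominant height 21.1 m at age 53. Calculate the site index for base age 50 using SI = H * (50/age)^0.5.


50/53 = 0.943396
(0.943396)^0.5 = 0.971286
SI = 21.1 * 0.971286 = 20.4941 ≈ 20.5 m

20.5 m


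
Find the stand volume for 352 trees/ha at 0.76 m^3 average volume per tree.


V_stand = 352 * 0.76 = 267.52 ≈ 267.5 m^3/ha

267.5 m^3/ha


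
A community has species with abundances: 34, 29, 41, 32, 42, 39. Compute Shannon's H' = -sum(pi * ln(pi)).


Total N = 34 + 29 + 41 + 32 + 42 + 39 = 217
Per-species terms:
  p = 34/217 = 0.156682; ln(p) = -1.853537; p*ln(p) = 0.156682 * (-1.853537) = -0.290416
  p = 29/217 = 0.133641; ln(p) = -2.012598; p*ln(p) = 0.133641 * (-2.012598) = -0.268966
  p = 41/217 = 0.188940; ln(p) = -1.666326; p*ln(p) = 0.188940 * (-1.666326) = -0.314836
  p = 32/217 = 0.147465; ln(p) = -1.914164; p*ln(p) = 0.147465 * (-1.914164) = -0.282272
  p = 42/217 = 0.193548; ln(p) = -1.642230; p*ln(p) = 0.193548 * (-1.642230) = -0.317850
  p = 39/217 = 0.179724; ln(p) = -1.716333; p*ln(p) = 0.179724 * (-1.716333) = -0.308466
sum(p*ln(p)) = (-0.290416) + (-0.268966) + (-0.314836) + (-0.282272) + (-0.317850) + (-0.308466) = -1.782806
H' = -(-1.782806) = 1.782806 ≈ 1.7828

1.7828


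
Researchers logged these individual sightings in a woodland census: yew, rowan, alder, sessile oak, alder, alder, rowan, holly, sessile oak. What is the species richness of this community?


Total individuals logged = 9
Distinct species (count of individuals): yew (1), rowan (2), alder (3), sessile oak (2), holly (1)
Species richness = number of distinct species = 5

5


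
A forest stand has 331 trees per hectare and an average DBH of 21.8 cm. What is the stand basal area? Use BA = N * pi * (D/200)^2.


(D/200)^2 = (21.8/200)^2 = 0.109^2 = 0.011881
Individual BA = 3.141593 * 0.011881 = 0.0373253 m^2
Stand BA = 331 * 0.0373253 = 12.3547 ≈ 12.35 m^2/ha

12.35 m^2/ha


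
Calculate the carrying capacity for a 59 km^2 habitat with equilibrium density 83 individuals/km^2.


K = 83 * 59 = 4897 individuals

4897 individuals


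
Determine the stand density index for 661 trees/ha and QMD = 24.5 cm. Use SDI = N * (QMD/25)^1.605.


QMD/25 = 24.5/25 = 0.98
(0.98)^1.605 = exp(1.605 * ln(0.98)) = exp(1.605 * (-0.0202027)) = exp(-0.0324253) = 0.968095
SDI = 661 * 0.968095 = 639.911 ≈ 640

640


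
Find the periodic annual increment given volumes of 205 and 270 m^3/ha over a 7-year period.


PAI = (V2 - V1) / period = (270 - 205) / 7 = 65 / 7 = 9.2857 ≈ 9.29 m^3/ha/yr

9.29 m^3/ha/yr


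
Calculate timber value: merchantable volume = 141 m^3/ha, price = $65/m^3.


Value = 141 * 65 = $9165/ha

$9165/ha


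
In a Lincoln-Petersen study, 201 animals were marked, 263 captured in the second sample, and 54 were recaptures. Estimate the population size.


N = M * C / R = 201 * 263 / 54 = 52863 / 54 = 978.94 ≈ 979

979 individuals


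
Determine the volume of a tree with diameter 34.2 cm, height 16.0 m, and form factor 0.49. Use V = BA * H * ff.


(D/200)^2 = (34.2/200)^2 = 0.171^2 = 0.029241
BA = 3.141593 * 0.029241 = 0.0918633 m^2
V = 0.0918633 * 16.0 * 0.49 = 0.720208 ≈ 0.720 m^3

0.720 m^3


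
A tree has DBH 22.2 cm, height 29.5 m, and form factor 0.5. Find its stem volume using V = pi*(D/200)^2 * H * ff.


(D/200)^2 = (22.2/200)^2 = 0.111^2 = 0.012321
BA = 3.141593 * 0.012321 = 0.0387076 m^2
V = 0.0387076 * 29.5 * 0.5 = 0.570937 ≈ 0.571 m^3

0.571 m^3


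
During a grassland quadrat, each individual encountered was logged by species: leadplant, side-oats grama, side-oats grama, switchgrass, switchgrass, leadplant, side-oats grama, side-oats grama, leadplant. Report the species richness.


Total individuals logged = 9
Distinct species (count of individuals): leadplant (3), side-oats grama (4), switchgrass (2)
Species richness = number of distinct species = 3

3


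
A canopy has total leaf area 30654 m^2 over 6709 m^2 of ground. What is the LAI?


LAI = 30654 / 6709 = 4.5691 ≈ 4.57

4.57


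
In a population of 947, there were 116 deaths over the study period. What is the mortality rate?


Mortality rate = 116 / 947 = 0.122492 ≈ 0.1225

0.1225


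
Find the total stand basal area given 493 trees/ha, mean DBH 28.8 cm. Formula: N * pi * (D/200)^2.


(D/200)^2 = (28.8/200)^2 = 0.144^2 = 0.020736
Individual BA = 3.141593 * 0.020736 = 0.0651441 m^2
Stand BA = 493 * 0.0651441 = 32.1160 ≈ 32.12 m^2/ha

32.12 m^2/ha


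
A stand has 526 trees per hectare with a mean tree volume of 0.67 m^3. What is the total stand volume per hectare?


V_stand = 526 * 0.67 = 352.42 ≈ 352.4 m^3/ha

352.4 m^3/ha


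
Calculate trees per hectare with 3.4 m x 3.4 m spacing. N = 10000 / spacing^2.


N = 10000 / 3.4^2 = 10000 / 11.56 = 865.052 ≈ 865 trees/ha

865 trees/ha


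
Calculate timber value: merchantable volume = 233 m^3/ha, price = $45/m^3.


Value = 233 * 45 = $10485/ha

$10485/ha


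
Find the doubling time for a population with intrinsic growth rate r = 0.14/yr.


td = ln(2) / 0.14 = 0.693147 / 0.14 = 4.95105 ≈ 5.0 years

5.0 years


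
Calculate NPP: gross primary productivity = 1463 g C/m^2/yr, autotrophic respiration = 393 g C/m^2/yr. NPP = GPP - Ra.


NPP = GPP - Ra = 1463 - 393 = 1070 g C/m^2/yr

1070 g C/m^2/yr


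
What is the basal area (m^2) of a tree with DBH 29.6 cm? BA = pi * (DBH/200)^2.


D/200 = 29.6/200 = 0.148 m
(D/200)^2 = 0.148^2 = 0.021904
BA = 3.141593 * 0.021904 = 0.0688135 ≈ 0.0688 m^2

0.0688 m^2


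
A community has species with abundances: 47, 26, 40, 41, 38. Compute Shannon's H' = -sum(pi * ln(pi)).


Total N = 47 + 26 + 40 + 41 + 38 = 192
Per-species terms:
  p = 47/192 = 0.244792; ln(p) = -1.407346; p*ln(p) = 0.244792 * (-1.407346) = -0.344507
  p = 26/192 = 0.135417; ln(p) = -1.999396; p*ln(p) = 0.135417 * (-1.999396) = -0.270752
  p = 40/192 = 0.208333; ln(p) = -1.568618; p*ln(p) = 0.208333 * (-1.568618) = -0.326795
  p = 41/192 = 0.213542; ln(p) = -1.543922; p*ln(p) = 0.213542 * (-1.543922) = -0.329692
  p = 38/192 = 0.197917; ln(p) = -1.619908; p*ln(p) = 0.197917 * (-1.619908) = -0.320607
sum(p*ln(p)) = (-0.344507) + (-0.270752) + (-0.326795) + (-0.329692) + (-0.320607) = -1.592353
H' = -(-1.592353) = 1.592353 ≈ 1.5924

1.5924


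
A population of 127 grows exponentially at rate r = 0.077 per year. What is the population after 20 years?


r*t = 0.077 * 20 = 1.54
exp(1.54) = 4.66459
N = 127 * 4.66459 = 592.403 ≈ 592

592


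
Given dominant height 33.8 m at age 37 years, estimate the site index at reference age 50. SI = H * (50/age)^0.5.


50/37 = 1.35135
(1.35135)^0.5 = 1.16248
SI = 33.8 * 1.16248 = 39.2918 ≈ 39.3 m

39.3 m


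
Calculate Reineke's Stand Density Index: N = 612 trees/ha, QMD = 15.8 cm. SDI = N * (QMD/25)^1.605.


QMD/25 = 15.8/25 = 0.632
(0.632)^1.605 = exp(1.605 * ln(0.632)) = exp(1.605 * (-0.458866)) = exp(-0.736480) = 0.478796
SDI = 612 * 0.478796 = 293.023 ≈ 293

293


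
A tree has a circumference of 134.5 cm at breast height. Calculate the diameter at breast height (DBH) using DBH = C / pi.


DBH = C / pi = 134.5 / 3.141593 = 42.8127 ≈ 42.81 cm

42.81 cm


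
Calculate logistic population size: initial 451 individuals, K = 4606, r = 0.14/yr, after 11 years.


(K - N0)/N0 = (4606 - 451)/451 = 4155/451 = 9.21286
r*t = 0.14 * 11 = 1.54; exp(-1.54) = 0.214381
9.21286 * 0.214381 = 1.97506
1 + 1.97506 = 2.97506
N = 4606 / 2.97506 = 1548.20 ≈ 1548

1548


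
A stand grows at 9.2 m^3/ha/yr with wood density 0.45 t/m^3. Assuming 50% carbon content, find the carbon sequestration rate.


C = 9.2 * 0.45 * 0.5 = 2.07 t C/ha/yr

2.07 t C/ha/yr


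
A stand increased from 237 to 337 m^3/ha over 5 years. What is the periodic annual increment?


PAI = (V2 - V1) / period = (337 - 237) / 5 = 100 / 5 = 20.00 m^3/ha/yr

20.00 m^3/ha/yr


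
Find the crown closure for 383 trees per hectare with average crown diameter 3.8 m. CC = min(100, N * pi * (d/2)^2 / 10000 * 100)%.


(d/2)^2 = (3.8/2)^2 = 1.9^2 = 3.61
Crown area = 3.141593 * 3.61 = 11.3412 m^2
N * area / 10000 * 100 = 383 * 11.3412 / 10000 * 100 = 43.4368
CC = min(100, 43.4368) = 43.4368 ≈ 43.4%

43.4%


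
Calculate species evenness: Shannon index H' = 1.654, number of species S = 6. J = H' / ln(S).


ln(6) = 1.79176
J = H' / ln(S) = 1.654 / 1.79176 = 0.923115 ≈ 0.9231

0.9231


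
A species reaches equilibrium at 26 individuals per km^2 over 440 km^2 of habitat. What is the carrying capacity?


K = 26 * 440 = 11440 individuals

11440 individuals


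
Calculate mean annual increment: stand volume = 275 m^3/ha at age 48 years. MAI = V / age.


MAI = 275 / 48 = 5.7292 ≈ 5.73 m^3/ha/yr

5.73 m^3/ha/yr


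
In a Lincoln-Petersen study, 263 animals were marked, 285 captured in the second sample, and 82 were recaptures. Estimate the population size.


N = M * C / R = 263 * 285 / 82 = 74955 / 82 = 914.09 ≈ 914

914 individuals


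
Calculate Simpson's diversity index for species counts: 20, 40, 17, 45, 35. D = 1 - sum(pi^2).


Total N = 20 + 40 + 17 + 45 + 35 = 157
Per-species terms:
  p = 20/157 = 0.127389; p^2 = 0.127389^2 = 0.016228
  p = 40/157 = 0.254777; p^2 = 0.254777^2 = 0.064911
  p = 17/157 = 0.108280; p^2 = 0.108280^2 = 0.011725
  p = 45/157 = 0.286624; p^2 = 0.286624^2 = 0.082153
  p = 35/157 = 0.222930; p^2 = 0.222930^2 = 0.049698
sum(p^2) = 0.016228 + 0.064911 + 0.011725 + 0.082153 + 0.049698 = 0.224715
D = 1 - 0.224715 = 0.775285 ≈ 0.7753

0.7753


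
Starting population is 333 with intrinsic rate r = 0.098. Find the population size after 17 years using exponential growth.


r*t = 0.098 * 17 = 1.666
exp(1.666) = 5.29096
N = 333 * 5.29096 = 1761.89 ≈ 1762

1762


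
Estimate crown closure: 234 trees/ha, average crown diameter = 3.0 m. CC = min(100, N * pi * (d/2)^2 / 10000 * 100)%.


(d/2)^2 = (3.0/2)^2 = 1.5^2 = 2.25
Crown area = 3.141593 * 2.25 = 7.06858 m^2
N * area / 10000 * 100 = 234 * 7.06858 / 10000 * 100 = 16.5405
CC = min(100, 16.5405) = 16.5405 ≈ 16.5%

16.5%


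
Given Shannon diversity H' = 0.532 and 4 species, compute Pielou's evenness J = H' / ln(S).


ln(4) = 1.38629
J = H' / ln(S) = 0.532 / 1.38629 = 0.383758 ≈ 0.3838

0.3838


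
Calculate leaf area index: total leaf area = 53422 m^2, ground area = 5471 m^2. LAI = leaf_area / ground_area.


LAI = 53422 / 5471 = 9.7646 ≈ 9.76

9.76


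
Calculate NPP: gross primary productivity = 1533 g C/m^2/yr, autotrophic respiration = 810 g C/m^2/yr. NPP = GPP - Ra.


NPP = GPP - Ra = 1533 - 810 = 723 g C/m^2/yr

723 g C/m^2/yr


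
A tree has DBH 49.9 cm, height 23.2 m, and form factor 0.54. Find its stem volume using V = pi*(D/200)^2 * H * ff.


(D/200)^2 = (49.9/200)^2 = 0.2495^2 = 0.06225025
BA = 3.141593 * 0.06225025 = 0.195565 m^2
V = 0.195565 * 23.2 * 0.54 = 2.45004 ≈ 2.450 m^3

2.450 m^3


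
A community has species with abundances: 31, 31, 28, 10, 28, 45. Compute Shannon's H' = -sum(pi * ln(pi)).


Total N = 31 + 31 + 28 + 10 + 28 + 45 = 173
Per-species terms:
  p = 31/173 = 0.179191; ln(p) = -1.719303; p*ln(p) = 0.179191 * (-1.719303) = -0.308084
  p = 31/173 = 0.179191; ln(p) = -1.719303; p*ln(p) = 0.179191 * (-1.719303) = -0.308084
  p = 28/173 = 0.161850; ln(p) = -1.821085; p*ln(p) = 0.161850 * (-1.821085) = -0.294743
  p = 10/173 = 0.057803; ln(p) = -2.850715; p*ln(p) = 0.057803 * (-2.850715) = -0.164780
  p = 28/173 = 0.161850; ln(p) = -1.821085; p*ln(p) = 0.161850 * (-1.821085) = -0.294743
  p = 45/173 = 0.260116; ln(p) = -1.346628; p*ln(p) = 0.260116 * (-1.346628) = -0.350279
sum(p*ln(p)) = (-0.308084) + (-0.308084) + (-0.294743) + (-0.164780) + (-0.294743) + (-0.350279) = -1.720713
H' = -(-1.720713) = 1.720713 ≈ 1.7207

1.7207


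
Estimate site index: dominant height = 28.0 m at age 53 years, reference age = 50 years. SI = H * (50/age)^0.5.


50/53 = 0.943396
(0.943396)^0.5 = 0.971286
SI = 28.0 * 0.971286 = 27.1960 ≈ 27.2 m

27.2 m


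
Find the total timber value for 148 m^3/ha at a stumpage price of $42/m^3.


Value = 148 * 42 = $6216/ha

$6216/ha


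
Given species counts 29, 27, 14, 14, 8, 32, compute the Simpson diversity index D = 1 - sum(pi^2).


Total N = 29 + 27 + 14 + 14 + 8 + 32 = 124
Per-species terms:
  p = 29/124 = 0.233871; p^2 = 0.233871^2 = 0.054696
  p = 27/124 = 0.217742; p^2 = 0.217742^2 = 0.047412
  p = 14/124 = 0.112903; p^2 = 0.112903^2 = 0.012747
  p = 14/124 = 0.112903; p^2 = 0.112903^2 = 0.012747
  p = 8/124 = 0.064516; p^2 = 0.064516^2 = 0.004162
  p = 32/124 = 0.258065; p^2 = 0.258065^2 = 0.066598
sum(p^2) = 0.054696 + 0.047412 + 0.012747 + 0.012747 + 0.004162 + 0.066598 = 0.198362
D = 1 - 0.198362 = 0.801638 ≈ 0.8016

0.8016


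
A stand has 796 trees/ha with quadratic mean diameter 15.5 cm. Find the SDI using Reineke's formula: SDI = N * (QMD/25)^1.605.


QMD/25 = 15.5/25 = 0.62
(0.62)^1.605 = exp(1.605 * ln(0.62)) = exp(1.605 * (-0.478036)) = exp(-0.767248) = 0.464289
SDI = 796 * 0.464289 = 369.574 ≈ 370

370


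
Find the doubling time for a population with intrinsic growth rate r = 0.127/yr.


td = ln(2) / 0.127 = 0.693147 / 0.127 = 5.45785 ≈ 5.5 years

5.5 years


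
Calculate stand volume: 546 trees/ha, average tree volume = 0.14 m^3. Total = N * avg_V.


V_stand = 546 * 0.14 = 76.44 ≈ 76.4 m^3/ha

76.4 m^3/ha


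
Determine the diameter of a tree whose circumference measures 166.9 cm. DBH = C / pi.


DBH = C / pi = 166.9 / 3.141593 = 53.1259 ≈ 53.13 cm

53.13 cm


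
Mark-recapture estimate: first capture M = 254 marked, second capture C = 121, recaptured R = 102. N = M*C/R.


N = M * C / R = 254 * 121 / 102 = 30734 / 102 = 301.31 ≈ 301

301 individuals


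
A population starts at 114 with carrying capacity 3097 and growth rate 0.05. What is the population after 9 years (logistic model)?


(K - N0)/N0 = (3097 - 114)/114 = 2983/114 = 26.1667
r*t = 0.05 * 9 = 0.45; exp(-0.45) = 0.637628
26.1667 * 0.637628 = 16.6846
1 + 16.6846 = 17.6846
N = 3097 / 17.6846 = 175.124 ≈ 175

175


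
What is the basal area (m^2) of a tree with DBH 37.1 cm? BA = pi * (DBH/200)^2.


D/200 = 37.1/200 = 0.1855 m
(D/200)^2 = 0.1855^2 = 0.03441025
BA = 3.141593 * 0.03441025 = 0.108103 ≈ 0.1081 m^2

0.1081 m^2


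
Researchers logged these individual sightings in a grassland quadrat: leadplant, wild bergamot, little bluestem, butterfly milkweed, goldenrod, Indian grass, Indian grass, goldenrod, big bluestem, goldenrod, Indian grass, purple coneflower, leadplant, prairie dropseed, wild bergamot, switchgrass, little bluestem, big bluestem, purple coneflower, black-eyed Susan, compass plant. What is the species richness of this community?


Total individuals logged = 21
Distinct species (count of individuals): leadplant (2), wild bergamot (2), little bluestem (2), butterfly milkweed (1), goldenrod (3), Indian grass (3), big bluestem (2), purple coneflower (2), prairie dropseed (1), switchgrass (1), black-eyed Susan (1), compass plant (1)
Species richness = number of distinct species = 12

12


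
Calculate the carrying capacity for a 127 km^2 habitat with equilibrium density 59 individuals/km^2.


K = 59 * 127 = 7493 individuals

7493 individuals


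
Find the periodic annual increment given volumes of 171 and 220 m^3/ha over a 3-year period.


PAI = (V2 - V1) / period = (220 - 171) / 3 = 49 / 3 = 16.3333 ≈ 16.33 m^3/ha/yr

16.33 m^3/ha/yr


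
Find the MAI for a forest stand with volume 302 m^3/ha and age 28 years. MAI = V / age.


MAI = 302 / 28 = 10.7857 ≈ 10.79 m^3/ha/yr

10.79 m^3/ha/yr


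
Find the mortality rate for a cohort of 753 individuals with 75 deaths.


Mortality rate = 75 / 753 = 0.099602 ≈ 0.0996

0.0996


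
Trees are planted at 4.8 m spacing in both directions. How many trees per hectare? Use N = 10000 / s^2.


N = 10000 / 4.8^2 = 10000 / 23.04 = 434.028 ≈ 434 trees/ha

434 trees/ha


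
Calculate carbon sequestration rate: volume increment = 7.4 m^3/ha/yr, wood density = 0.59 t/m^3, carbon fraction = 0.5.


C = 7.4 * 0.59 * 0.5 = 2.183 ≈ 2.18 t C/ha/yr

2.18 t C/ha/yr


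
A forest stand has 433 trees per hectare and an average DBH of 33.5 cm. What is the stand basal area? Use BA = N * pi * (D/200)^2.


(D/200)^2 = (33.5/200)^2 = 0.1675^2 = 0.02805625
Individual BA = 3.141593 * 0.02805625 = 0.0881413 m^2
Stand BA = 433 * 0.0881413 = 38.1652 ≈ 38.17 m^2/ha

38.17 m^2/ha


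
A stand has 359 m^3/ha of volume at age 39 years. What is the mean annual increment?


MAI = 359 / 39 = 9.2051 ≈ 9.21 m^3/ha/yr

9.21 m^3/ha/yr


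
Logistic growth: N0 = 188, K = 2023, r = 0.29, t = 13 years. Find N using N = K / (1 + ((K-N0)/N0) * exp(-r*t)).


(K - N0)/N0 = (2023 - 188)/188 = 1835/188 = 9.76064
r*t = 0.29 * 13 = 3.77; exp(-3.77) = 0.0230521
9.76064 * 0.0230521 = 0.225003
1 + 0.225003 = 1.22500
N = 2023 / 1.22500 = 1651.43 ≈ 1651

1651


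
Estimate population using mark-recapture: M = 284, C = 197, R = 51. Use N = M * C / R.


N = M * C / R = 284 * 197 / 51 = 55948 / 51 = 1097.02 ≈ 1097

1097 individuals


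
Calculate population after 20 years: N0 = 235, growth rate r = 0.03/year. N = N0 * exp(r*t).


r*t = 0.03 * 20 = 0.6
exp(0.6) = 1.82212
N = 235 * 1.82212 = 428.198 ≈ 428

428


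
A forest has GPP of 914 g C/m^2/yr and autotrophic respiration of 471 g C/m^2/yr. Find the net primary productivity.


NPP = GPP - Ra = 914 - 471 = 443 g C/m^2/yr

443 g C/m^2/yr


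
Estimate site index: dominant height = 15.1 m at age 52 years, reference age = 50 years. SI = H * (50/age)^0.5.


50/52 = 0.961538
(0.961538)^0.5 = 0.980580
SI = 15.1 * 0.980580 = 14.8068 ≈ 14.8 m

14.8 m


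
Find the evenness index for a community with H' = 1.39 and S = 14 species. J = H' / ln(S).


ln(14) = 2.63906
J = H' / ln(S) = 1.39 / 2.63906 = 0.526703 ≈ 0.5267

0.5267


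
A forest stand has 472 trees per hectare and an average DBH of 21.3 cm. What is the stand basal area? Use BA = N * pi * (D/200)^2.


(D/200)^2 = (21.3/200)^2 = 0.1065^2 = 0.01134225
Individual BA = 3.141593 * 0.01134225 = 0.0356327 m^2
Stand BA = 472 * 0.0356327 = 16.8186 ≈ 16.82 m^2/ha

16.82 m^2/ha


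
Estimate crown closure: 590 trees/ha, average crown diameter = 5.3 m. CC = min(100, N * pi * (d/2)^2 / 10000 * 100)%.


(d/2)^2 = (5.3/2)^2 = 2.65^2 = 7.0225
Crown area = 3.141593 * 7.0225 = 22.0618 m^2
N * area / 10000 * 100 = 590 * 22.0618 / 10000 * 100 = 130.165
CC = min(100, 130.165) = 100%

100%


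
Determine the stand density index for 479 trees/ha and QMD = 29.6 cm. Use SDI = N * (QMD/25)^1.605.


QMD/25 = 29.6/25 = 1.184
(1.184)^1.605 = exp(1.605 * ln(1.184)) = exp(1.605 * 0.168899) = exp(0.271083) = 1.31138
SDI = 479 * 1.31138 = 628.151 ≈ 628

628


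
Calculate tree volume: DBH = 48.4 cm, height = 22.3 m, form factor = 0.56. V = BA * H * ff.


(D/200)^2 = (48.4/200)^2 = 0.242^2 = 0.058564
BA = 3.141593 * 0.058564 = 0.183984 m^2
V = 0.183984 * 22.3 * 0.56 = 2.29759 ≈ 2.298 m^3

2.298 m^3


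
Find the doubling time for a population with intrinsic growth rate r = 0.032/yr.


td = ln(2) / 0.032 = 0.693147 / 0.032 = 21.6608 ≈ 21.7 years

21.7 years


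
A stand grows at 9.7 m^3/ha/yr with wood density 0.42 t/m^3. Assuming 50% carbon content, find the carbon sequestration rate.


C = 9.7 * 0.42 * 0.5 = 2.037 ≈ 2.04 t C/ha/yr

2.04 t C/ha/yr


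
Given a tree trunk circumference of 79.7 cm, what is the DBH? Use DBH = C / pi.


DBH = C / pi = 79.7 / 3.141593 = 25.3693 ≈ 25.37 cm

25.37 cm


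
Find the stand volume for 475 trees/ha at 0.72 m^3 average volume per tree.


V_stand = 475 * 0.72 = 342.0 m^3/ha

342.0 m^3/ha


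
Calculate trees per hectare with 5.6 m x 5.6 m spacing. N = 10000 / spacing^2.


N = 10000 / 5.6^2 = 10000 / 31.36 = 318.878 ≈ 319 trees/ha

319 trees/ha


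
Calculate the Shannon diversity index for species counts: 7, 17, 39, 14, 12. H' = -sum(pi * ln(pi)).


Total N = 7 + 17 + 39 + 14 + 12 = 89
Per-species terms:
  p = 7/89 = 0.078652; ln(p) = -2.542722; p*ln(p) = 0.078652 * (-2.542722) = -0.199990
  p = 17/89 = 0.191011; ln(p) = -1.655424; p*ln(p) = 0.191011 * (-1.655424) = -0.316204
  p = 39/89 = 0.438202; ln(p) = -0.825075; p*ln(p) = 0.438202 * (-0.825075) = -0.361550
  p = 14/89 = 0.157303; ln(p) = -1.849581; p*ln(p) = 0.157303 * (-1.849581) = -0.290945
  p = 12/89 = 0.134831; ln(p) = -2.003733; p*ln(p) = 0.134831 * (-2.003733) = -0.270165
sum(p*ln(p)) = (-0.199990) + (-0.316204) + (-0.361550) + (-0.290945) + (-0.270165) = -1.438854
H' = -(-1.438854) = 1.438854 ≈ 1.4389

1.4389


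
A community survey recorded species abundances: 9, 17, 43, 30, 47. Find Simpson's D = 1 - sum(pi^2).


Total N = 9 + 17 + 43 + 30 + 47 = 146
Per-species terms:
  p = 9/146 = 0.061644; p^2 = 0.061644^2 = 0.003800
  p = 17/146 = 0.116438; p^2 = 0.116438^2 = 0.013558
  p = 43/146 = 0.294521; p^2 = 0.294521^2 = 0.086743
  p = 30/146 = 0.205479; p^2 = 0.205479^2 = 0.042222
  p = 47/146 = 0.321918; p^2 = 0.321918^2 = 0.103631
sum(p^2) = 0.003800 + 0.013558 + 0.086743 + 0.042222 + 0.103631 = 0.249954
D = 1 - 0.249954 = 0.750046 ≈ 0.7500

0.7500


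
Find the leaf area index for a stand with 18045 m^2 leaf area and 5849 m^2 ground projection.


LAI = 18045 / 5849 = 3.0851 ≈ 3.09

3.09


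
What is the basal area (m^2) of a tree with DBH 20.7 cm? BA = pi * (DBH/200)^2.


D/200 = 20.7/200 = 0.1035 m
(D/200)^2 = 0.1035^2 = 0.01071225
BA = 3.141593 * 0.01071225 = 0.0336535 ≈ 0.0337 m^2

0.0337 m^2


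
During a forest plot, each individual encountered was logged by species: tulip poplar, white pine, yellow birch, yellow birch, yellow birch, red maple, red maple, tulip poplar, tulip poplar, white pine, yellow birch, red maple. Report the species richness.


Total individuals logged = 12
Distinct species (count of individuals): tulip poplar (3), white pine (2), yellow birch (4), red maple (3)
Species richness = number of distinct species = 4

4


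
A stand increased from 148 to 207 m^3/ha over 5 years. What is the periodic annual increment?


PAI = (V2 - V1) / period = (207 - 148) / 5 = 59 / 5 = 11.80 m^3/ha/yr

11.80 m^3/ha/yr


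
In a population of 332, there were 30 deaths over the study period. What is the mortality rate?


Mortality rate = 30 / 332 = 0.090361 ≈ 0.0904

0.0904


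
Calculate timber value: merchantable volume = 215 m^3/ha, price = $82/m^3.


Value = 215 * 82 = $17630/ha

$17630/ha


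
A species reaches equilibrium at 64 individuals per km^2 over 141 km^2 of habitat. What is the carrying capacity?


K = 64 * 141 = 9024 individuals

9024 individuals


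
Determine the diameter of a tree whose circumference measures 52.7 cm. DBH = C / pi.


DBH = C / pi = 52.7 / 3.141593 = 16.7749 ≈ 16.77 cm

16.77 cm


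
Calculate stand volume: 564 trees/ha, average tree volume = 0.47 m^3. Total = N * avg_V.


V_stand = 564 * 0.47 = 265.08 ≈ 265.1 m^3/ha

265.1 m^3/ha


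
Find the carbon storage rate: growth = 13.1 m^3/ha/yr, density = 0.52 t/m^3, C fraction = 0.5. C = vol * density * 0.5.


C = 13.1 * 0.52 * 0.5 = 3.406 ≈ 3.41 t C/ha/yr

3.41 t C/ha/yr


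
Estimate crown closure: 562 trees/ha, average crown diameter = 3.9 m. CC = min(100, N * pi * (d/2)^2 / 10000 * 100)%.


(d/2)^2 = (3.9/2)^2 = 1.95^2 = 3.8025
Crown area = 3.141593 * 3.8025 = 11.9459 m^2
N * area / 10000 * 100 = 562 * 11.9459 / 10000 * 100 = 67.1360
CC = min(100, 67.1360) = 67.1360 ≈ 67.1%

67.1%


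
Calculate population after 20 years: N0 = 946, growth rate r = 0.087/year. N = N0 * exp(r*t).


r*t = 0.087 * 20 = 1.74
exp(1.74) = 5.69734
N = 946 * 5.69734 = 5389.68 ≈ 5390

5390


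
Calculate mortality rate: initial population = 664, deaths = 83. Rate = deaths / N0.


Mortality rate = 83 / 664 = 0.1250

0.1250


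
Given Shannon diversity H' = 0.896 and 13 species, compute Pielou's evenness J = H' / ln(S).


ln(13) = 2.56495
J = H' / ln(S) = 0.896 / 2.56495 = 0.349325 ≈ 0.3493

0.3493


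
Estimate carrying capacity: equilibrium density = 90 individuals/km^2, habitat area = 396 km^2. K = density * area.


K = 90 * 396 = 35640 individuals

35640 individuals


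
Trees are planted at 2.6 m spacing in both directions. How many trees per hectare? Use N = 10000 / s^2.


N = 10000 / 2.6^2 = 10000 / 6.76 = 1479.29 ≈ 1479 trees/ha

1479 trees/ha


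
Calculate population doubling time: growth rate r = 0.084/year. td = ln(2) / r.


td = ln(2) / 0.084 = 0.693147 / 0.084 = 8.25175 ≈ 8.3 years

8.3 years


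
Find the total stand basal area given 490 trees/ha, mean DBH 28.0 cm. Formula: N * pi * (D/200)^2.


(D/200)^2 = (28.0/200)^2 = 0.14^2 = 0.0196
Individual BA = 3.141593 * 0.0196 = 0.0615752 m^2
Stand BA = 490 * 0.0615752 = 30.1718 ≈ 30.17 m^2/ha

30.17 m^2/ha


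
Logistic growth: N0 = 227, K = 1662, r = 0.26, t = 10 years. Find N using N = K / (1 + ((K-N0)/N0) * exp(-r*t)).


(K - N0)/N0 = (1662 - 227)/227 = 1435/227 = 6.32159
r*t = 0.26 * 10 = 2.6; exp(-2.6) = 0.0742736
6.32159 * 0.0742736 = 0.469527
1 + 0.469527 = 1.46953
N = 1662 / 1.46953 = 1130.97 ≈ 1131

1131
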